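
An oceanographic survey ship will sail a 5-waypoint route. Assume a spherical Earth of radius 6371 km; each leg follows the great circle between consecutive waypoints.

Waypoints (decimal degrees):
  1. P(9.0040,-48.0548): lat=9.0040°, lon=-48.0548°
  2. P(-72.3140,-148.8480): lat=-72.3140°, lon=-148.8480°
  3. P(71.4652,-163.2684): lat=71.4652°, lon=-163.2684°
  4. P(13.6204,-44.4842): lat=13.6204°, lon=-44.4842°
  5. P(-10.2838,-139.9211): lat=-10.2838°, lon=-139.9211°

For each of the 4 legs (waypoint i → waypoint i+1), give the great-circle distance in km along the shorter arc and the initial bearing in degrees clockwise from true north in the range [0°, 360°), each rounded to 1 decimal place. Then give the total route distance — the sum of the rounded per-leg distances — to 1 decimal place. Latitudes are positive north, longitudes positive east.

Leg 1: dist=11324.9 km, bearing=197.8°
Leg 2: dist=16020.4 km, bearing=352.2°
Leg 3: dist=9532.4 km, bearing=58.7°
Leg 4: dist=10855.1 km, bearing=261.2°
Total: 47732.8 km

Leg 1: φ1=0.1571494, φ2=-1.2621174, Δφ=-1.4192668, Δλ=-1.7591732 rad; a=sin²(Δφ/2)+cosφ1·cosφ2·sin²(Δλ/2)=0.6026482162; c=2·atan2(√a, √(1-a))=1.777562908; dist=6371·c=11324.853 ≈ 11324.9 km; running total=11324.9 km
Leg 1 bearing: y=sinΔλ·cosφ2=-0.29842589, x=cosφ1·sinφ2-sinφ1·cosφ2·cosΔλ=-0.93209193; θ=atan2(y, x)=-162.2466° <0 so +360° → 197.7534° ≈ 197.8°
Leg 2: φ1=-1.2621174, φ2=1.2473030, Δφ=2.5094204, Δλ=-0.2516835 rad; a=sin²(Δφ/2)+cosφ1·cosφ2·sin²(Δλ/2)=0.9048942014; c=2·atan2(√a, √(1-a))=2.514587709; dist=6371·c=16020.438 ≈ 16020.4 km; running total=27345.3 km
Leg 2 bearing: y=sinΔλ·cosφ2=-0.07916331, x=cosφ1·sinφ2-sinφ1·cosφ2·cosΔλ=0.58135696; θ=atan2(y, x)=-7.7543° <0 so +360° → 352.2457° ≈ 352.2°
Leg 3: φ1=1.2473030, φ2=0.2377208, Δφ=-1.0095822, Δλ=2.0731754 rad; a=sin²(Δφ/2)+cosφ1·cosφ2·sin²(Δλ/2)=0.4627425908; c=2·atan2(√a, √(1-a))=1.496212379; dist=6371·c=9532.369 ≈ 9532.4 km; running total=36877.7 km
Leg 3 bearing: y=sinΔλ·cosφ2=0.85179158, x=cosφ1·sinφ2-sinφ1·cosφ2·cosΔλ=0.51855438; θ=atan2(y, x)=58.6677° ≈ 58.7°
Leg 4: φ1=0.2377208, φ2=-0.1794862, Δφ=-0.4172070, Δλ=-1.6656881 rad; a=sin²(Δφ/2)+cosφ1·cosφ2·sin²(Δλ/2)=0.5663229225; c=2·atan2(√a, √(1-a))=1.703834267; dist=6371·c=10855.128 ≈ 10855.1 km; running total=47732.8 km
Leg 4 bearing: y=sinΔλ·cosφ2=-0.97950898, x=cosφ1·sinφ2-sinφ1·cosφ2·cosΔλ=-0.15154949; θ=atan2(y, x)=-98.7951° <0 so +360° → 261.2049° ≈ 261.2°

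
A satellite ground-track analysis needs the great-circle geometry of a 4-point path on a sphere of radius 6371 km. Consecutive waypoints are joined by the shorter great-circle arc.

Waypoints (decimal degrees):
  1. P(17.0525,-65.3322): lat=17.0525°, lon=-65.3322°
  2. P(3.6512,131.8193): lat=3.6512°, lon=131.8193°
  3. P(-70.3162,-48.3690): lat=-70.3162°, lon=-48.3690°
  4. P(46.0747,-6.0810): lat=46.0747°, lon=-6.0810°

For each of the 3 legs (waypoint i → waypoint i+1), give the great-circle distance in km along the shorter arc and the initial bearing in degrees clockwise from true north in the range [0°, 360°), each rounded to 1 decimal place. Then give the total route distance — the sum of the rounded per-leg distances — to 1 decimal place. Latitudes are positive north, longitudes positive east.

Leg 1: dist=17040.8 km, bearing=319.2°
Leg 2: dist=12602.3 km, bearing=179.9°
Leg 3: dist=13382.4 km, bearing=32.7°
Total: 43025.5 km

Leg 1: φ1=0.2976223, φ2=0.0637255, Δφ=-0.2338968, Δλ=3.4409428 rad; a=sin²(Δφ/2)+cosφ1·cosφ2·sin²(Δλ/2)=0.9464954830; c=2·atan2(√a, √(1-a))=2.674743791; dist=6371·c=17040.793 ≈ 17040.8 km; running total=17040.8 km
Leg 1 bearing: y=sinΔλ·cosφ2=-0.29430073, x=cosφ1·sinφ2-sinφ1·cosφ2·cosΔλ=0.34052050; θ=atan2(y, x)=-40.8358° <0 so +360° → 319.1642° ≈ 319.2°
Leg 2: φ1=0.0637255, φ2=-1.2272492, Δφ=-1.2909747, Δλ=-3.1448791 rad; a=sin²(Δφ/2)+cosφ1·cosφ2·sin²(Δλ/2)=0.6980523302; c=2·atan2(√a, √(1-a))=1.978066931; dist=6371·c=12602.264 ≈ 12602.3 km; running total=29643.1 km
Leg 2 bearing: y=sinΔλ·cosφ2=0.00110697, x=cosφ1·sinφ2-sinφ1·cosφ2·cosΔλ=-0.91820470; θ=atan2(y, x)=179.9309° ≈ 179.9°
Leg 3: φ1=-1.2272492, φ2=0.8041552, Δφ=2.0314044, Δλ=0.7380648 rad; a=sin²(Δφ/2)+cosφ1·cosφ2·sin²(Δλ/2)=0.7526495433; c=2·atan2(√a, √(1-a))=2.100524846; dist=6371·c=13382.444 ≈ 13382.4 km; running total=43025.5 km
Leg 3 bearing: y=sinΔλ·cosφ2=0.46677472, x=cosφ1·sinφ2-sinφ1·cosφ2·cosΔλ=0.72580589; θ=atan2(y, x)=32.7456° ≈ 32.7°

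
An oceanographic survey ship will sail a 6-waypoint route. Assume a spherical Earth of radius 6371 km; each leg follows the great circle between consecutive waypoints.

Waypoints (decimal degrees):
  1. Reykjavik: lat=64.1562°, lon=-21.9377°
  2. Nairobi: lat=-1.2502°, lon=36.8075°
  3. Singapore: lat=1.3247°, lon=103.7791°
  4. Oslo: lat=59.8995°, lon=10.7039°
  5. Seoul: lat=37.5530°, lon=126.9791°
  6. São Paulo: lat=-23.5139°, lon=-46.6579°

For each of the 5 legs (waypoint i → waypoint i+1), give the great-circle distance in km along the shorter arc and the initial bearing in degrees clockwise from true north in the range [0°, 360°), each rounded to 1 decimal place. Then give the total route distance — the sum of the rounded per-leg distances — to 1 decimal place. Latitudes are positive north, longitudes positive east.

Leg 1: dist=8682.5 km, bearing=119.1°
Leg 2: dist=7451.8 km, bearing=88.0°
Leg 3: dist=10051.5 km, bearing=329.9°
Leg 4: dist=7720.7 km, bearing=49.4°
Leg 5: dist=18340.4 km, bearing=337.0°
Total: 52246.9 km

Leg 1: φ1=1.1197369, φ2=-0.0218201, Δφ=-1.1415570, Δλ=1.0252972 rad; a=sin²(Δφ/2)+cosφ1·cosφ2·sin²(Δλ/2)=0.3967578057; c=2·atan2(√a, √(1-a))=1.362815780; dist=6371·c=8682.499 ≈ 8682.5 km; running total=8682.5 km
Leg 1 bearing: y=sinΔλ·cosφ2=0.85466491, x=cosφ1·sinφ2-sinφ1·cosφ2·cosΔλ=-0.47635291; θ=atan2(y, x)=119.1334° ≈ 119.1°
Leg 2: φ1=-0.0218201, φ2=0.0231204, Δφ=0.0449405, Δλ=1.1688749 rad; a=sin²(Δφ/2)+cosφ1·cosφ2·sin²(Δλ/2)=0.3047573505; c=2·atan2(√a, √(1-a))=1.169637643; dist=6371·c=7451.761 ≈ 7451.8 km; running total=16134.3 km
Leg 2 bearing: y=sinΔλ·cosφ2=0.92006510, x=cosφ1·sinφ2-sinφ1·cosφ2·cosΔλ=0.03164560; θ=atan2(y, x)=88.0301° ≈ 88.0°
Leg 3: φ1=0.0231204, φ2=1.0454435, Δφ=1.0223231, Δλ=-1.6244687 rad; a=sin²(Δφ/2)+cosφ1·cosφ2·sin²(Δλ/2)=0.5034484083; c=2·atan2(√a, √(1-a))=1.577693198; dist=6371·c=10051.483 ≈ 10051.5 km; running total=26185.8 km
Leg 3 bearing: y=sinΔλ·cosφ2=-0.50079609, x=cosφ1·sinφ2-sinφ1·cosφ2·cosΔλ=0.86553781; θ=atan2(y, x)=-30.0535° <0 so +360° → 329.9465° ≈ 329.9°
Leg 4: φ1=1.0454435, φ2=0.6554235, Δφ=-0.3900200, Δλ=2.0293851 rad; a=sin²(Δφ/2)+cosφ1·cosφ2·sin²(Δλ/2)=0.3243536821; c=2·atan2(√a, √(1-a))=1.211844951; dist=6371·c=7720.664 ≈ 7720.7 km; running total=33906.5 km
Leg 4 bearing: y=sinΔλ·cosφ2=0.71087735, x=cosφ1·sinφ2-sinφ1·cosφ2·cosΔλ=0.60930032; θ=atan2(y, x)=49.3998° ≈ 49.4°
Leg 5: φ1=0.6554235, φ2=-0.4103950, Δφ=-1.0658185, Δλ=-3.0305374 rad; a=sin²(Δφ/2)+cosφ1·cosφ2·sin²(Δλ/2)=0.9828260584; c=2·atan2(√a, √(1-a))=2.878737812; dist=6371·c=18340.439 ≈ 18340.4 km; running total=52246.9 km
Leg 5 bearing: y=sinΔλ·cosφ2=-0.10162444, x=cosφ1·sinφ2-sinφ1·cosφ2·cosΔλ=0.23914109; θ=atan2(y, x)=-23.0234° <0 so +360° → 336.9766° ≈ 337.0°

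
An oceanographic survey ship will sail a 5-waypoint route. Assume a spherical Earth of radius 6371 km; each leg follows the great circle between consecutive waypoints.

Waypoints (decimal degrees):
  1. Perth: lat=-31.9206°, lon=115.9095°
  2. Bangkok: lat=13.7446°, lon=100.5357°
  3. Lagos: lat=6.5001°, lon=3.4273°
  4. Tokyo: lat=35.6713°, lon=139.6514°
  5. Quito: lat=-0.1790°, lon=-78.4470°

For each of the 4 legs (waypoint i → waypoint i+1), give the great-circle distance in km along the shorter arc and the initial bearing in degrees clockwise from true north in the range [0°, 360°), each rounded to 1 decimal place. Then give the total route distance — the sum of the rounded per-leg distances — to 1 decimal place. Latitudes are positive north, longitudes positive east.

Leg 1: φ1=-0.5571196, φ2=0.2398885, Δφ=0.7970081, Δλ=-0.2683234 rad; a=sin²(Δφ/2)+cosφ1·cosφ2·sin²(Δλ/2)=0.1653263019; c=2·atan2(√a, √(1-a))=0.837466283; dist=6371·c=5335.498 ≈ 5335.5 km; running total=5335.5 km
Leg 1 bearing: y=sinΔλ·cosφ2=-0.25752352, x=cosφ1·sinφ2-sinφ1·cosφ2·cosΔλ=0.69689002; θ=atan2(y, x)=-20.2809° <0 so +360° → 339.7191° ≈ 339.7°
Leg 2: φ1=0.2398885, φ2=0.1134481, Δφ=-0.1264404, Δλ=-1.6948613 rad; a=sin²(Δφ/2)+cosφ1·cosφ2·sin²(Δλ/2)=0.5462669174; c=2·atan2(√a, √(1-a))=1.663462727; dist=6371·c=10597.921 ≈ 10597.9 km; running total=15933.4 km
Leg 2 bearing: y=sinΔλ·cosφ2=-0.98593487, x=cosφ1·sinφ2-sinφ1·cosφ2·cosΔλ=0.13917584; θ=atan2(y, x)=-81.9651° <0 so +360° → 278.0349° ≈ 278.0°
Leg 3: φ1=0.1134481, φ2=0.6225816, Δφ=0.5091335, Δλ=2.3775591 rad; a=sin²(Δφ/2)+cosφ1·cosφ2·sin²(Δλ/2)=0.7583962674; c=2·atan2(√a, √(1-a))=2.113896468; dist=6371·c=13467.634 ≈ 13467.6 km; running total=29401.0 km
Leg 3 bearing: y=sinΔλ·cosφ2=0.56203363, x=cosφ1·sinφ2-sinφ1·cosφ2·cosΔλ=0.64578918; θ=atan2(y, x)=41.0332° ≈ 41.0°
Leg 4: φ1=0.6225816, φ2=-0.0031241, Δφ=-0.6257058, Δλ=-3.8065352 rad; a=sin²(Δφ/2)+cosφ1·cosφ2·sin²(Δλ/2)=0.8205597890; c=2·atan2(√a, √(1-a))=2.266752551; dist=6371·c=14441.481 ≈ 14441.5 km; running total=43842.5 km
Leg 4 bearing: y=sinΔλ·cosφ2=0.61701089, x=cosφ1·sinφ2-sinφ1·cosφ2·cosΔλ=0.45635869; θ=atan2(y, x)=53.5123° ≈ 53.5°

Leg 1: dist=5335.5 km, bearing=339.7°
Leg 2: dist=10597.9 km, bearing=278.0°
Leg 3: dist=13467.6 km, bearing=41.0°
Leg 4: dist=14441.5 km, bearing=53.5°
Total: 43842.5 km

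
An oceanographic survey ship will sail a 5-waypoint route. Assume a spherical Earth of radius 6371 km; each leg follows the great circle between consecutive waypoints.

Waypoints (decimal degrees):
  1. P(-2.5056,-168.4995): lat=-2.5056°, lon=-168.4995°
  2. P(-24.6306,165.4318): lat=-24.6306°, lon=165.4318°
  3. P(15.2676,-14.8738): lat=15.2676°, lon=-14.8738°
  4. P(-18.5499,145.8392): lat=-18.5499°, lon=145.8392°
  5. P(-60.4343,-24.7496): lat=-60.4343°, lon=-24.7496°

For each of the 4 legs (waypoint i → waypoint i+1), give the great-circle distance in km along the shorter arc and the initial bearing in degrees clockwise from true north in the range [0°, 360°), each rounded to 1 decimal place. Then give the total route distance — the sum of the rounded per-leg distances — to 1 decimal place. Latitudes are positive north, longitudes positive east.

Leg 1: dist=3724.0 km, bearing=226.4°
Leg 2: dist=18973.5 km, bearing=178.2°
Leg 3: dist=17932.1 km, bearing=102.8°
Leg 4: dist=11191.6 km, bearing=184.7°
Total: 51821.2 km

Leg 1: φ1=-0.0437310, φ2=-0.4298851, Δφ=-0.3861541, Δλ=5.8282007 rad; a=sin²(Δφ/2)+cosφ1·cosφ2·sin²(Δλ/2)=0.0830115932; c=2·atan2(√a, √(1-a))=0.584520420; dist=6371·c=3723.980 ≈ 3724.0 km; running total=3724.0 km
Leg 1 bearing: y=sinΔλ·cosφ2=-0.39946471, x=cosφ1·sinφ2-sinφ1·cosφ2·cosΔλ=-0.38067128; θ=atan2(y, x)=-133.6200° <0 so +360° → 226.3800° ≈ 226.4°
Leg 2: φ1=-0.4298851, φ2=0.2664699, Δφ=0.6963550, Δλ=-3.1469264 rad; a=sin²(Δφ/2)+cosφ1·cosφ2·sin²(Δλ/2)=0.9933324767; c=2·atan2(√a, √(1-a))=2.978100821; dist=6371·c=18973.480 ≈ 18973.5 km; running total=22697.5 km
Leg 2 bearing: y=sinΔλ·cosφ2=0.00514546, x=cosφ1·sinφ2-sinφ1·cosφ2·cosΔλ=-0.16268311; θ=atan2(y, x)=178.1884° ≈ 178.2°
Leg 3: φ1=0.2664699, φ2=-0.3237568, Δφ=-0.5902267, Δλ=2.8049710 rad; a=sin²(Δφ/2)+cosφ1·cosφ2·sin²(Δλ/2)=0.9735145973; c=2·atan2(√a, √(1-a))=2.814651751; dist=6371·c=17932.146 ≈ 17932.1 km; running total=40629.6 km
Leg 3 bearing: y=sinΔλ·cosφ2=0.31314014, x=cosφ1·sinφ2-sinφ1·cosφ2·cosΔλ=-0.07126682; θ=atan2(y, x)=102.8214° ≈ 102.8°
Leg 4: φ1=-0.3237568, φ2=-1.0547775, Δφ=-0.7310207, Δλ=-2.9773362 rad; a=sin²(Δφ/2)+cosφ1·cosφ2·sin²(Δλ/2)=0.5923916891; c=2·atan2(√a, √(1-a))=1.756647767; dist=6371·c=11191.603 ≈ 11191.6 km; running total=51821.2 km
Leg 4 bearing: y=sinΔλ·cosφ2=-0.08068366, x=cosφ1·sinφ2-sinφ1·cosφ2·cosΔλ=-0.97946171; θ=atan2(y, x)=-175.2909° <0 so +360° → 184.7091° ≈ 184.7°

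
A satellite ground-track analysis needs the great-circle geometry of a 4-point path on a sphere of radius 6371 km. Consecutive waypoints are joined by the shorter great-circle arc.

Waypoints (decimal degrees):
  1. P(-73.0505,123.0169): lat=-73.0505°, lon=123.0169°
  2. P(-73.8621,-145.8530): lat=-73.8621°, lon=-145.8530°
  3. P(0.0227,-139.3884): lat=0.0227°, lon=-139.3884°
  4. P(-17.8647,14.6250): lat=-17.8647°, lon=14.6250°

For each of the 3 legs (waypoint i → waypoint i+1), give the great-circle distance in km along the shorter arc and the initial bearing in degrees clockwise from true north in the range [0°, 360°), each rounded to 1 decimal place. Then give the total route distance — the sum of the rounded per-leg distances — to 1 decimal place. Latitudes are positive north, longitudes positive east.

Leg 1: dist=2609.7 km, bearing=135.8°
Leg 2: dist=8227.3 km, bearing=6.7°
Leg 3: dist=16549.6 km, bearing=126.3°
Total: 27386.6 km

Leg 1: φ1=-1.2749717, φ2=-1.2891368, Δφ=-0.0141651, Δλ=-4.6926650 rad; a=sin²(Δφ/2)+cosφ1·cosφ2·sin²(Δλ/2)=0.0413644522; c=2·atan2(√a, √(1-a))=0.409622844; dist=6371·c=2609.707 ≈ 2609.7 km; running total=2609.7 km
Leg 1 bearing: y=sinΔλ·cosφ2=0.27789606, x=cosφ1·sinφ2-sinφ1·cosφ2·cosΔλ=-0.28528497; θ=atan2(y, x)=135.7517° ≈ 135.8°
Leg 2: φ1=-1.2891368, φ2=0.0003962, Δφ=1.2895330, Δλ=0.1128286 rad; a=sin²(Δφ/2)+cosφ1·cosφ2·sin²(Δλ/2)=0.3620988935; c=2·atan2(√a, √(1-a))=1.291372141; dist=6371·c=8227.332 ≈ 8227.3 km; running total=10837.0 km
Leg 2 bearing: y=sinΔλ·cosφ2=0.11258931, x=cosφ1·sinφ2-sinφ1·cosφ2·cosΔλ=0.95459771; θ=atan2(y, x)=6.7266° ≈ 6.7°
Leg 3: φ1=0.0003962, φ2=-0.3117978, Δφ=-0.3121940, Δλ=2.6880409 rad; a=sin²(Δφ/2)+cosφ1·cosφ2·sin²(Δλ/2)=0.9278382248; c=2·atan2(√a, √(1-a))=2.597652878; dist=6371·c=16549.646 ≈ 16549.6 km; running total=27386.6 km
Leg 3 bearing: y=sinΔλ·cosφ2=0.41703438, x=cosφ1·sinφ2-sinφ1·cosφ2·cosΔλ=-0.30643129; θ=atan2(y, x)=126.3079° ≈ 126.3°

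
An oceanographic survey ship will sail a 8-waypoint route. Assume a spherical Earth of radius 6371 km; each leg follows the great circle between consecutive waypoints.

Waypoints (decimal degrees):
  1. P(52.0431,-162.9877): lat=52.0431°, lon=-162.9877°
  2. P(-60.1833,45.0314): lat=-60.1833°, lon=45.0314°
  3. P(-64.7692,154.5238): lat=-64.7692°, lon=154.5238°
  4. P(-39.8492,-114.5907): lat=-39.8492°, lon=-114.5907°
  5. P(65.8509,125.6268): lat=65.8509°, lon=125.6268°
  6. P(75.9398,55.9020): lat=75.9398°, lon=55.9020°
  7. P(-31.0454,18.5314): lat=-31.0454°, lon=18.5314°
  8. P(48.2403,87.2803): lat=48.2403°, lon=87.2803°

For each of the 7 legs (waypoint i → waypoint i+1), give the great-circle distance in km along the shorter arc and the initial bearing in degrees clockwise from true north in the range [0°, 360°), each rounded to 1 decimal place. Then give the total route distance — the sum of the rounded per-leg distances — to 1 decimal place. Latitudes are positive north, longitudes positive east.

Leg 1: dist=18076.9 km, bearing=231.2°
Leg 2: dist=4940.2 km, bearing=145.0°
Leg 3: dist=6107.9 km, bearing=110.3°
Leg 4: dist=15321.7 km, bearing=328.1°
Leg 5: dist=2572.4 km, bearing=324.5°
Leg 6: dist=12182.9 km, bearing=213.5°
Leg 7: dist=11146.9 km, bearing=39.1°
Total: 70348.9 km

Leg 1: φ1=0.9083234, φ2=-1.0503967, Δφ=-1.9587202, Δλ=3.6306182 rad; a=sin²(Δφ/2)+cosφ1·cosφ2·sin²(Δλ/2)=0.9770393516; c=2·atan2(√a, √(1-a))=2.837365350; dist=6371·c=18076.855 ≈ 18076.9 km; running total=18076.9 km
Leg 1 bearing: y=sinΔλ·cosφ2=-0.23358021, x=cosφ1·sinφ2-sinφ1·cosφ2·cosΔλ=-0.18754763; θ=atan2(y, x)=-128.7619° <0 so +360° → 231.2381° ≈ 231.2°
Leg 2: φ1=-1.0503967, φ2=-1.1304358, Δφ=-0.0800391, Δλ=1.9110029 rad; a=sin²(Δφ/2)+cosφ1·cosφ2·sin²(Δλ/2)=0.1429381213; c=2·atan2(√a, √(1-a))=0.775424761; dist=6371·c=4940.231 ≈ 4940.2 km; running total=23017.1 km
Leg 2 bearing: y=sinΔλ·cosφ2=0.40183454, x=cosφ1·sinφ2-sinφ1·cosφ2·cosΔλ=-0.57319827; θ=atan2(y, x)=144.9680° ≈ 145.0°
Leg 3: φ1=-1.1304358, φ2=-0.6954997, Δφ=0.4349360, Δλ=-4.6969341 rad; a=sin²(Δφ/2)+cosφ1·cosφ2·sin²(Δλ/2)=0.2127094946; c=2·atan2(√a, √(1-a))=0.958704202; dist=6371·c=6107.904 ≈ 6107.9 km; running total=29125.0 km
Leg 3 bearing: y=sinΔλ·cosφ2=0.76764189, x=cosφ1·sinφ2-sinφ1·cosφ2·cosΔλ=-0.28387073; θ=atan2(y, x)=110.2942° ≈ 110.3°
Leg 4: φ1=-0.6954997, φ2=1.1493150, Δφ=1.8448148, Δλ=4.1925863 rad; a=sin²(Δφ/2)+cosφ1·cosφ2·sin²(Δλ/2)=0.8703513046; c=2·atan2(√a, √(1-a))=2.404911892; dist=6371·c=15321.694 ≈ 15321.7 km; running total=44446.7 km
Leg 4 bearing: y=sinΔλ·cosφ2=-0.35507584, x=cosφ1·sinφ2-sinφ1·cosφ2·cosΔλ=0.57033393; θ=atan2(y, x)=-31.9054° <0 so +360° → 328.0946° ≈ 328.1°
Leg 5: φ1=1.1493150, φ2=1.3253995, Δφ=0.1760845, Δλ=-1.2169273 rad; a=sin²(Δφ/2)+cosφ1·cosφ2·sin²(Δλ/2)=0.0402057436; c=2·atan2(√a, √(1-a))=0.403764482; dist=6371·c=2572.384 ≈ 2572.4 km; running total=47019.1 km
Leg 5 bearing: y=sinΔλ·cosφ2=-0.22788836, x=cosφ1·sinφ2-sinφ1·cosφ2·cosΔλ=0.32003728; θ=atan2(y, x)=-35.4535° <0 so +360° → 324.5465° ≈ 324.5°
Leg 6: φ1=1.3253995, φ2=-0.5418444, Δφ=-1.8672440, Δλ=-0.6522400 rad; a=sin²(Δφ/2)+cosφ1·cosφ2·sin²(Δλ/2)=0.6674253964; c=2·atan2(√a, √(1-a))=1.912243204; dist=6371·c=12182.901 ≈ 12182.9 km; running total=59202.0 km
Leg 6 bearing: y=sinΔλ·cosφ2=-0.52002536, x=cosφ1·sinφ2-sinφ1·cosφ2·cosΔλ=-0.78577896; θ=atan2(y, x)=-146.5036° <0 so +360° → 213.4964° ≈ 213.5°
Leg 7: φ1=-0.5418444, φ2=0.8419521, Δφ=1.3837965, Δλ=1.1998947 rad; a=sin²(Δφ/2)+cosφ1·cosφ2·sin²(Δλ/2)=0.5889380316; c=2·atan2(√a, √(1-a))=1.749623999; dist=6371·c=11146.854 ≈ 11146.9 km; running total=70348.9 km
Leg 7 bearing: y=sinΔλ·cosφ2=0.62072003, x=cosφ1·sinφ2-sinφ1·cosφ2·cosΔλ=0.76358808; θ=atan2(y, x)=39.1076° ≈ 39.1°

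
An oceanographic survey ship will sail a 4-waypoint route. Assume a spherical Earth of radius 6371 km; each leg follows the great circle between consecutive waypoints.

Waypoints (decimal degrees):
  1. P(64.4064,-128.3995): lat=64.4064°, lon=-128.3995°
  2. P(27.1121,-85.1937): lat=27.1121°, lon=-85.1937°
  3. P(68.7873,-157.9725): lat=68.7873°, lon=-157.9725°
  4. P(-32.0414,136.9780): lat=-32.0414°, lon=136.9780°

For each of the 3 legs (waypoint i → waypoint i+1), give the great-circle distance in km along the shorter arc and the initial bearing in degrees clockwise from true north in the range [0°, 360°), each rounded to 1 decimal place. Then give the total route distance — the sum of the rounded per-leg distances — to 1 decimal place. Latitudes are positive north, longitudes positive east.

Leg 1: dist=5144.7 km, bearing=122.5°
Leg 2: dist=6522.0 km, bearing=336.1°
Leg 3: dist=12389.3 km, bearing=235.6°
Total: 24056.0 km

Leg 1: φ1=1.1241037, φ2=0.4731954, Δφ=-0.6509083, Δλ=0.7540835 rad; a=sin²(Δφ/2)+cosφ1·cosφ2·sin²(Δλ/2)=0.1543545299; c=2·atan2(√a, √(1-a))=0.807522218; dist=6371·c=5144.724 ≈ 5144.7 km; running total=5144.7 km
Leg 1 bearing: y=sinΔλ·cosφ2=0.60939241, x=cosφ1·sinφ2-sinφ1·cosφ2·cosΔλ=-0.38827532; θ=atan2(y, x)=122.5033° ≈ 122.5°
Leg 2: φ1=0.4731954, φ2=1.2005649, Δφ=0.7273695, Δλ=-1.2702297 rad; a=sin²(Δφ/2)+cosφ1·cosφ2·sin²(Δλ/2)=0.2398964036; c=2·atan2(√a, √(1-a))=1.023702791; dist=6371·c=6522.010 ≈ 6522.0 km; running total=11666.7 km
Leg 2 bearing: y=sinΔλ·cosφ2=-0.34560992, x=cosφ1·sinφ2-sinφ1·cosφ2·cosΔλ=0.78098544; θ=atan2(y, x)=-23.8709° <0 so +360° → 336.1291° ≈ 336.1°
Leg 3: φ1=1.2005649, φ2=-0.5592279, Δφ=-1.7597928, Δλ=5.1478574 rad; a=sin²(Δφ/2)+cosφ1·cosφ2·sin²(Δλ/2)=0.6826016173; c=2·atan2(√a, √(1-a))=1.944647435; dist=6371·c=12389.349 ≈ 12389.3 km; running total=24056.0 km
Leg 3 bearing: y=sinΔλ·cosφ2=-0.76855458, x=cosφ1·sinφ2-sinφ1·cosφ2·cosΔλ=-0.52530987; θ=atan2(y, x)=-124.3527° <0 so +360° → 235.6473° ≈ 235.6°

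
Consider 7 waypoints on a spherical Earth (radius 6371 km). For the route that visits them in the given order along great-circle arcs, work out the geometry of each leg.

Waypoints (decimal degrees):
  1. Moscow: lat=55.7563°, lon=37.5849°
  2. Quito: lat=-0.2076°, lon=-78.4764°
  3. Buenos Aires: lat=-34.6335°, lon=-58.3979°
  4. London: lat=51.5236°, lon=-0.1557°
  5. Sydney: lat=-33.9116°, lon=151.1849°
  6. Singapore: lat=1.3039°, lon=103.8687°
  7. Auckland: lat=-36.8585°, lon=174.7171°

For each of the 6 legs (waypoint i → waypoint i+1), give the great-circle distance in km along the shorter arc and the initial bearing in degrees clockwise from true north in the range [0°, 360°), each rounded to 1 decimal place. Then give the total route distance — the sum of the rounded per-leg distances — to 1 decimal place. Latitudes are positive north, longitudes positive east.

Leg 1: φ1=0.9731310, φ2=-0.0036233, Δφ=-0.9767543, Δλ=-2.0256518 rad; a=sin²(Δφ/2)+cosφ1·cosφ2·sin²(Δλ/2)=0.6251060733; c=2·atan2(√a, √(1-a))=1.823695692; dist=6371·c=11618.765 ≈ 11618.8 km; running total=11618.8 km
Leg 1 bearing: y=sinΔλ·cosφ2=-0.89831863, x=cosφ1·sinφ2-sinφ1·cosφ2·cosΔλ=0.36113367; θ=atan2(y, x)=-68.0993° <0 so +360° → 291.9007° ≈ 291.9°
Leg 2: φ1=-0.0036233, φ2=-0.6044686, Δφ=-0.6008453, Δλ=0.3504359 rad; a=sin²(Δφ/2)+cosφ1·cosφ2·sin²(Δλ/2)=0.1125745500; c=2·atan2(√a, √(1-a))=0.684317130; dist=6371·c=4359.784 ≈ 4359.8 km; running total=15978.6 km
Leg 2 bearing: y=sinΔλ·cosφ2=0.28247468, x=cosφ1·sinφ2-sinφ1·cosφ2·cosΔλ=-0.56552112; θ=atan2(y, x)=153.4581° ≈ 153.5°
Leg 3: φ1=-0.6044686, φ2=0.8992565, Δφ=1.5037251, Δλ=1.0165182 rad; a=sin²(Δφ/2)+cosφ1·cosφ2·sin²(Δλ/2)=0.5877354666; c=2·atan2(√a, √(1-a))=1.747180430; dist=6371·c=11131.287 ≈ 11131.3 km; running total=27109.9 km
Leg 3 bearing: y=sinΔλ·cosφ2=0.52903797, x=cosφ1·sinφ2-sinφ1·cosφ2·cosΔλ=0.83025826; θ=atan2(y, x)=32.5052° ≈ 32.5°
Leg 4: φ1=0.8992565, φ2=-0.5918691, Δφ=-1.4911255, Δλ=2.6413918 rad; a=sin²(Δφ/2)+cosφ1·cosφ2·sin²(Δλ/2)=0.9449332430; c=2·atan2(√a, √(1-a))=2.667848761; dist=6371·c=16996.864 ≈ 16996.9 km; running total=44106.8 km
Leg 4 bearing: y=sinΔλ·cosφ2=0.39802124, x=cosφ1·sinφ2-sinφ1·cosφ2·cosΔλ=0.22297248; θ=atan2(y, x)=60.7423° ≈ 60.7°
Leg 5: φ1=-0.5918691, φ2=0.0227573, Δφ=0.6146264, Δλ=-0.8258235 rad; a=sin²(Δφ/2)+cosφ1·cosφ2·sin²(Δλ/2)=0.2251047076; c=2·atan2(√a, √(1-a))=0.988682815; dist=6371·c=6298.898 ≈ 6298.9 km; running total=50405.7 km
Leg 5 bearing: y=sinΔλ·cosφ2=-0.73491596, x=cosφ1·sinφ2-sinφ1·cosφ2·cosΔλ=0.39702498; θ=atan2(y, x)=-61.6207° <0 so +360° → 298.3793° ≈ 298.4°
Leg 6: φ1=0.0227573, φ2=-0.6433022, Δφ=-0.6660595, Δλ=1.2365378 rad; a=sin²(Δφ/2)+cosφ1·cosφ2·sin²(Δλ/2)=0.3756117022; c=2·atan2(√a, √(1-a))=1.319379393; dist=6371·c=8405.766 ≈ 8405.8 km; running total=58811.5 km
Leg 6 bearing: y=sinΔλ·cosφ2=0.75583581, x=cosφ1·sinφ2-sinφ1·cosφ2·cosΔλ=-0.60565868; θ=atan2(y, x)=128.7055° ≈ 128.7°

Leg 1: dist=11618.8 km, bearing=291.9°
Leg 2: dist=4359.8 km, bearing=153.5°
Leg 3: dist=11131.3 km, bearing=32.5°
Leg 4: dist=16996.9 km, bearing=60.7°
Leg 5: dist=6298.9 km, bearing=298.4°
Leg 6: dist=8405.8 km, bearing=128.7°
Total: 58811.5 km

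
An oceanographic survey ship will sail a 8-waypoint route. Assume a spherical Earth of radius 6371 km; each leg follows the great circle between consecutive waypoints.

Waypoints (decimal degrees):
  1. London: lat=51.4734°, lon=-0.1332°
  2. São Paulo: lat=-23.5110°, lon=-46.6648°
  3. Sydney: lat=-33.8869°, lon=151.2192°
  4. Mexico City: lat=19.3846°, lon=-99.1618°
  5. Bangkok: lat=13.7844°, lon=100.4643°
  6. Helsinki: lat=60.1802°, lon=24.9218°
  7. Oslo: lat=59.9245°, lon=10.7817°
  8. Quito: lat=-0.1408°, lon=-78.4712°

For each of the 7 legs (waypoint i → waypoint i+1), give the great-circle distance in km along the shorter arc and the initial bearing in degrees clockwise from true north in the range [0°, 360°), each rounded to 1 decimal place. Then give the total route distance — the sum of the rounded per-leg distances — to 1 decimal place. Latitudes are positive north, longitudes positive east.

Leg 1: φ1=0.8983803, φ2=-0.4103444, Δφ=-1.3087247, Δλ=-0.8121296 rad; a=sin²(Δφ/2)+cosφ1·cosφ2·sin²(Δλ/2)=0.4595743317; c=2·atan2(√a, √(1-a))=1.489856643; dist=6371·c=9491.877 ≈ 9491.9 km; running total=9491.9 km
Leg 1 bearing: y=sinΔλ·cosφ2=-0.66550436, x=cosφ1·sinφ2-sinφ1·cosφ2·cosΔλ=-0.74200203; θ=atan2(y, x)=-138.1110° <0 so +360° → 221.8890° ≈ 221.9°
Leg 2: φ1=-0.4103444, φ2=-0.5914380, Δφ=-0.1810936, Δλ=3.4537273 rad; a=sin²(Δφ/2)+cosφ1·cosφ2·sin²(Δλ/2)=0.7510097224; c=2·atan2(√a, √(1-a))=2.096728530; dist=6371·c=13358.257 ≈ 13358.3 km; running total=22850.2 km
Leg 2 bearing: y=sinΔλ·cosφ2=-0.25492835, x=cosφ1·sinφ2-sinφ1·cosφ2·cosΔλ=-0.82643089; θ=atan2(y, x)=-162.8566° <0 so +360° → 197.1434° ≈ 197.1°
Leg 3: φ1=-0.5914380, φ2=0.3383251, Δφ=0.9297631, Δλ=-4.3699728 rad; a=sin²(Δφ/2)+cosφ1·cosφ2·sin²(Δλ/2)=0.7239935653; c=2·atan2(√a, √(1-a))=2.035308962; dist=6371·c=12966.953 ≈ 12967.0 km; running total=35817.2 km
Leg 3 bearing: y=sinΔλ·cosφ2=0.88854903, x=cosφ1·sinφ2-sinφ1·cosφ2·cosΔλ=0.09893513; θ=atan2(y, x)=83.6466° ≈ 83.6°
Leg 4: φ1=0.3383251, φ2=0.2405832, Δφ=-0.0977419, Δλ=3.4841327 rad; a=sin²(Δφ/2)+cosφ1·cosφ2·sin²(Δλ/2)=0.8919183321; c=2·atan2(√a, √(1-a))=2.471616806; dist=6371·c=15746.671 ≈ 15746.7 km; running total=51563.9 km
Leg 4 bearing: y=sinΔλ·cosφ2=-0.32620704, x=cosφ1·sinφ2-sinφ1·cosφ2·cosΔλ=0.52838343; θ=atan2(y, x)=-31.6899° <0 so +360° → 328.3101° ≈ 328.3°
Leg 5: φ1=0.2405832, φ2=1.0503426, Δφ=0.8097595, Δλ=-1.3184654 rad; a=sin²(Δφ/2)+cosφ1·cosφ2·sin²(Δλ/2)=0.3363523249; c=2·atan2(√a, √(1-a))=1.237356475; dist=6371·c=7883.198 ≈ 7883.2 km; running total=59447.1 km
Leg 5 bearing: y=sinΔλ·cosφ2=-0.48152669, x=cosφ1·sinφ2-sinφ1·cosφ2·cosΔλ=0.81302509; θ=atan2(y, x)=-30.6368° <0 so +360° → 329.3632° ≈ 329.4°
Leg 6: φ1=1.0503426, φ2=1.0458798, Δφ=-0.0044628, Δλ=-0.2467913 rad; a=sin²(Δφ/2)+cosφ1·cosφ2·sin²(Δλ/2)=0.0037802632; c=2·atan2(√a, √(1-a))=0.123045297; dist=6371·c=783.922 ≈ 783.9 km; running total=60231.0 km
Leg 6 bearing: y=sinΔλ·cosφ2=-0.12242555, x=cosφ1·sinφ2-sinφ1·cosφ2·cosΔλ=0.00871068; θ=atan2(y, x)=-85.9302° <0 so +360° → 274.0698° ≈ 274.1°
Leg 7: φ1=1.0458798, φ2=-0.0024574, Δφ=-1.0483373, Δλ=-1.5577570 rad; a=sin²(Δφ/2)+cosφ1·cosφ2·sin²(Δλ/2)=0.4977961105; c=2·atan2(√a, √(1-a))=1.566388534; dist=6371·c=9979.461 ≈ 9979.5 km; running total=70210.5 km
Leg 7 bearing: y=sinΔλ·cosφ2=-0.99991197, x=cosφ1·sinφ2-sinφ1·cosφ2·cosΔλ=-0.01251497; θ=atan2(y, x)=-90.7171° <0 so +360° → 269.2829° ≈ 269.3°

Leg 1: dist=9491.9 km, bearing=221.9°
Leg 2: dist=13358.3 km, bearing=197.1°
Leg 3: dist=12967.0 km, bearing=83.6°
Leg 4: dist=15746.7 km, bearing=328.3°
Leg 5: dist=7883.2 km, bearing=329.4°
Leg 6: dist=783.9 km, bearing=274.1°
Leg 7: dist=9979.5 km, bearing=269.3°
Total: 70210.5 km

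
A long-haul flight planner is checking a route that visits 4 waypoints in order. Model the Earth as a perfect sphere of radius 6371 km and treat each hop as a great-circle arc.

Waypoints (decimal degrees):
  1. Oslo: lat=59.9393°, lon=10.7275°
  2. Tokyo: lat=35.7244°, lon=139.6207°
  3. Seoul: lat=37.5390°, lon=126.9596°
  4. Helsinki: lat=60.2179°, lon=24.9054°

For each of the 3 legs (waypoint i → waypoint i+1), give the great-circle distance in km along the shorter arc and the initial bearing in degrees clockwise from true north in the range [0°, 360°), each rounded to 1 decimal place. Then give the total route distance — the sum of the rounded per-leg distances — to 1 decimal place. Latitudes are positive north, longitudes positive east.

Leg 1: φ1=1.0461381, φ2=0.6235084, Δφ=-0.4226297, Δλ=2.2496107 rad; a=sin²(Δφ/2)+cosφ1·cosφ2·sin²(Δλ/2)=0.3749899049; c=2·atan2(√a, √(1-a))=1.318095219; dist=6371·c=8397.585 ≈ 8397.6 km; running total=8397.6 km
Leg 1 bearing: y=sinΔλ·cosφ2=0.63186548, x=cosφ1·sinφ2-sinφ1·cosφ2·cosΔλ=0.73364563; θ=atan2(y, x)=40.7373° ≈ 40.7°
Leg 2: φ1=0.6235084, φ2=0.6551791, Δφ=0.0316707, Δλ=-0.2209779 rad; a=sin²(Δφ/2)+cosφ1·cosφ2·sin²(Δλ/2)=0.0080774084; c=2·atan2(√a, √(1-a))=0.179991675; dist=6371·c=1146.727 ≈ 1146.7 km; running total=9544.3 km
Leg 2 bearing: y=sinΔλ·cosφ2=-0.17379936, x=cosφ1·sinφ2-sinφ1·cosφ2·cosΔλ=0.04292363; θ=atan2(y, x)=-76.1271° <0 so +360° → 283.8729° ≈ 283.9°
Leg 3: φ1=0.6551791, φ2=1.0510006, Δφ=0.3958215, Δλ=-1.7811818 rad; a=sin²(Δφ/2)+cosφ1·cosφ2·sin²(Δλ/2)=0.2767131217; c=2·atan2(√a, √(1-a))=1.107863952; dist=6371·c=7058.201 ≈ 7058.2 km; running total=16602.5 km
Leg 3 bearing: y=sinΔλ·cosφ2=-0.48575078, x=cosφ1·sinφ2-sinφ1·cosφ2·cosΔλ=0.75141071; θ=atan2(y, x)=-32.8807° <0 so +360° → 327.1193° ≈ 327.1°

Leg 1: dist=8397.6 km, bearing=40.7°
Leg 2: dist=1146.7 km, bearing=283.9°
Leg 3: dist=7058.2 km, bearing=327.1°
Total: 16602.5 km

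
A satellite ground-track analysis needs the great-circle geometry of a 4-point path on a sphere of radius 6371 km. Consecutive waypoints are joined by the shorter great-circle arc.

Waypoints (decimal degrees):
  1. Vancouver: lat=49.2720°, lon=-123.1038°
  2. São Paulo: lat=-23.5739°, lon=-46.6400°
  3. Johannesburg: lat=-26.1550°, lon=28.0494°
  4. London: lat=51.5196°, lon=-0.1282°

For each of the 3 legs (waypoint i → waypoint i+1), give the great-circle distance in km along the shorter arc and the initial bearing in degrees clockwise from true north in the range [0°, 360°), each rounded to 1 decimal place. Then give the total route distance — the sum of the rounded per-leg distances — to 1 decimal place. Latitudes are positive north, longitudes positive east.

Leg 1: φ1=0.8599586, φ2=-0.4114422, Δφ=-1.2714008, Δλ=1.3345451 rad; a=sin²(Δφ/2)+cosφ1·cosφ2·sin²(Δλ/2)=0.5815513462; c=2·atan2(√a, √(1-a))=1.734630972; dist=6371·c=11051.334 ≈ 11051.3 km; running total=11051.3 km
Leg 1 bearing: y=sinΔλ·cosφ2=0.89108543, x=cosφ1·sinφ2-sinφ1·cosφ2·cosΔλ=-0.42351418; θ=atan2(y, x)=115.4208° ≈ 115.4°
Leg 2: φ1=-0.4114422, φ2=-0.4564909, Δφ=-0.0450487, Δλ=1.3035759 rad; a=sin²(Δφ/2)+cosφ1·cosφ2·sin²(Δλ/2)=0.3032379283; c=2·atan2(√a, √(1-a))=1.166334417; dist=6371·c=7430.717 ≈ 7430.7 km; running total=18482.0 km
Leg 2 bearing: y=sinΔλ·cosφ2=0.86574758, x=cosφ1·sinφ2-sinφ1·cosφ2·cosΔλ=-0.30922463; θ=atan2(y, x)=109.6555° ≈ 109.7°
Leg 3: φ1=-0.4564909, φ2=0.8991866, Δφ=1.3556775, Δλ=-0.4917919 rad; a=sin²(Δφ/2)+cosφ1·cosφ2·sin²(Δλ/2)=0.4263645737; c=2·atan2(√a, √(1-a))=1.422987858; dist=6371·c=9065.856 ≈ 9065.9 km; running total=27547.9 km
Leg 3 bearing: y=sinΔλ·cosφ2=-0.29382882, x=cosφ1·sinφ2-sinφ1·cosφ2·cosΔλ=0.94444477; θ=atan2(y, x)=-17.2816° <0 so +360° → 342.7184° ≈ 342.7°

Leg 1: dist=11051.3 km, bearing=115.4°
Leg 2: dist=7430.7 km, bearing=109.7°
Leg 3: dist=9065.9 km, bearing=342.7°
Total: 27547.9 km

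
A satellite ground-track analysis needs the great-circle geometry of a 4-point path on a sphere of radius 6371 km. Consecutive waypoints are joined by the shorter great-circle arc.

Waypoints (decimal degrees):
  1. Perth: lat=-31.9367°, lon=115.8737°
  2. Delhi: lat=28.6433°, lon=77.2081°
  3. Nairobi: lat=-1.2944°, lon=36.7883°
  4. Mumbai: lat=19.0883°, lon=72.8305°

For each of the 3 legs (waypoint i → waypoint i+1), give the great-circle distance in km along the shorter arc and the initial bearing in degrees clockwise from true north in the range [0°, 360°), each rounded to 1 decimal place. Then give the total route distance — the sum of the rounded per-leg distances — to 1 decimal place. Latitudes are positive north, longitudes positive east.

Leg 1: φ1=-0.5574006, φ2=0.4999199, Δφ=1.0573205, Δλ=-0.6748420 rad; a=sin²(Δφ/2)+cosφ1·cosφ2·sin²(Δλ/2)=0.3360216595; c=2·atan2(√a, √(1-a))=1.236656512; dist=6371·c=7878.739 ≈ 7878.7 km; running total=7878.7 km
Leg 1 bearing: y=sinΔλ·cosφ2=-0.54831474, x=cosφ1·sinφ2-sinφ1·cosφ2·cosΔλ=0.76928237; θ=atan2(y, x)=-35.4798° <0 so +360° → 324.5202° ≈ 324.5°
Leg 2: φ1=0.4999199, φ2=-0.0225915, Δφ=-0.5225114, Δλ=-0.7054586 rad; a=sin²(Δφ/2)+cosφ1·cosφ2·sin²(Δλ/2)=0.1714267847; c=2·atan2(√a, √(1-a))=0.853769608; dist=6371·c=5439.366 ≈ 5439.4 km; running total=13318.1 km
Leg 2 bearing: y=sinΔλ·cosφ2=-0.64821758, x=cosφ1·sinφ2-sinφ1·cosφ2·cosΔλ=-0.38467199; θ=atan2(y, x)=-120.6862° <0 so +360° → 239.3138° ≈ 239.3°
Leg 3: φ1=-0.0225915, φ2=0.3331537, Δφ=0.3557452, Δλ=0.6290551 rad; a=sin²(Δφ/2)+cosφ1·cosφ2·sin²(Δλ/2)=0.1217289553; c=2·atan2(√a, √(1-a))=0.712787280; dist=6371·c=4541.168 ≈ 4541.2 km; running total=17859.3 km
Leg 3 bearing: y=sinΔλ·cosφ2=0.55602925, x=cosφ1·sinφ2-sinφ1·cosφ2·cosΔλ=0.34420276; θ=atan2(y, x)=58.2410° ≈ 58.2°

Leg 1: dist=7878.7 km, bearing=324.5°
Leg 2: dist=5439.4 km, bearing=239.3°
Leg 3: dist=4541.2 km, bearing=58.2°
Total: 17859.3 km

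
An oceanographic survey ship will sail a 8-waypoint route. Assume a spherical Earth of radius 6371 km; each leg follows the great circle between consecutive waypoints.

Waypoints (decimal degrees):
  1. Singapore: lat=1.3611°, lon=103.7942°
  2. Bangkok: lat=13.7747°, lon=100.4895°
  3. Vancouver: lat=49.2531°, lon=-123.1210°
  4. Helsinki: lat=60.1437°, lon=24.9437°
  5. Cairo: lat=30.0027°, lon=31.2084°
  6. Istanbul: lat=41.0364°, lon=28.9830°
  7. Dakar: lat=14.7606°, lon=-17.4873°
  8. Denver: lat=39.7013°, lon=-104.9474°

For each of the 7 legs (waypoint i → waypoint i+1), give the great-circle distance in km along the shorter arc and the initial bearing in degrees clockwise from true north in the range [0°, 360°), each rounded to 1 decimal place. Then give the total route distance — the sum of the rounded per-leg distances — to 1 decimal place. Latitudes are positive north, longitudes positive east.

Leg 1: φ1=0.0237557, φ2=0.2404139, Δφ=0.2166582, Δλ=-0.0576779 rad; a=sin²(Δφ/2)+cosφ1·cosφ2·sin²(Δλ/2)=0.0124966734; c=2·atan2(√a, √(1-a))=0.224045341; dist=6371·c=1427.393 ≈ 1427.4 km; running total=1427.4 km
Leg 1 bearing: y=sinΔλ·cosφ2=-0.05598800, x=cosφ1·sinφ2-sinφ1·cosφ2·cosΔλ=0.21500551; θ=atan2(y, x)=-14.5958° <0 so +360° → 345.4042° ≈ 345.4°
Leg 2: φ1=0.2404139, φ2=0.8596288, Δφ=0.6192149, Δλ=-3.9027395 rad; a=sin²(Δφ/2)+cosφ1·cosφ2·sin²(Δλ/2)=0.6393088939; c=2·atan2(√a, √(1-a))=1.853150933; dist=6371·c=11806.425 ≈ 11806.4 km; running total=13233.8 km
Leg 2 bearing: y=sinΔλ·cosφ2=0.45021423, x=cosφ1·sinφ2-sinφ1·cosφ2·cosΔλ=0.84833913; θ=atan2(y, x)=27.9549° ≈ 28.0°
Leg 3: φ1=0.8596288, φ2=1.0497056, Δφ=0.1900768, Δλ=2.5842165 rad; a=sin²(Δφ/2)+cosφ1·cosφ2·sin²(Δλ/2)=0.3093552343; c=2·atan2(√a, √(1-a))=1.179605522; dist=6371·c=7515.267 ≈ 7515.3 km; running total=20749.1 km
Leg 3 bearing: y=sinΔλ·cosφ2=0.26333090, x=cosφ1·sinφ2-sinφ1·cosφ2·cosΔλ=0.88615751; θ=atan2(y, x)=16.5499° ≈ 16.5°
Leg 4: φ1=1.0497056, φ2=0.5236459, Δφ=-0.5260597, Δλ=0.1093396 rad; a=sin²(Δφ/2)+cosφ1·cosφ2·sin²(Δλ/2)=0.0688910766; c=2·atan2(√a, √(1-a))=0.531164392; dist=6371·c=3384.048 ≈ 3384.0 km; running total=24133.1 km
Leg 4 bearing: y=sinΔλ·cosφ2=0.09449977, x=cosφ1·sinφ2-sinφ1·cosφ2·cosΔλ=-0.49764463; θ=atan2(y, x)=169.2479° ≈ 169.2°
Leg 5: φ1=0.5236459, φ2=0.7162203, Δφ=0.1925744, Δλ=-0.0388406 rad; a=sin²(Δφ/2)+cosφ1·cosφ2·sin²(Δλ/2)=0.0094889365; c=2·atan2(√a, √(1-a))=0.195131777; dist=6371·c=1243.185 ≈ 1243.2 km; running total=25376.3 km
Leg 5 bearing: y=sinΔλ·cosφ2=-0.02928978, x=cosφ1·sinφ2-sinφ1·cosφ2·cosΔλ=0.19167080; θ=atan2(y, x)=-8.6883° <0 so +360° → 351.3117° ≈ 351.3°
Leg 6: φ1=0.7162203, φ2=0.2576211, Δφ=-0.4585992, Δλ=-0.8110597 rad; a=sin²(Δφ/2)+cosφ1·cosφ2·sin²(Δλ/2)=0.1651832585; c=2·atan2(√a, √(1-a))=0.837081147; dist=6371·c=5333.044 ≈ 5333.0 km; running total=30709.3 km
Leg 6 bearing: y=sinΔλ·cosφ2=-0.70109102, x=cosφ1·sinφ2-sinφ1·cosφ2·cosΔλ=-0.24507626; θ=atan2(y, x)=-109.2678° <0 so +360° → 250.7322° ≈ 250.7°
Leg 7: φ1=0.2576211, φ2=0.6929184, Δφ=0.4352973, Δλ=-1.5264667 rad; a=sin²(Δφ/2)+cosφ1·cosφ2·sin²(Δλ/2)=0.4021397775; c=2·atan2(√a, √(1-a))=1.373804277; dist=6371·c=8752.507 ≈ 8752.5 km; running total=39461.8 km
Leg 7 bearing: y=sinΔλ·cosφ2=-0.76862922, x=cosφ1·sinφ2-sinφ1·cosφ2·cosΔλ=0.60901776; θ=atan2(y, x)=-51.6087° <0 so +360° → 308.3913° ≈ 308.4°

Leg 1: dist=1427.4 km, bearing=345.4°
Leg 2: dist=11806.4 km, bearing=28.0°
Leg 3: dist=7515.3 km, bearing=16.5°
Leg 4: dist=3384.0 km, bearing=169.2°
Leg 5: dist=1243.2 km, bearing=351.3°
Leg 6: dist=5333.0 km, bearing=250.7°
Leg 7: dist=8752.5 km, bearing=308.4°
Total: 39461.8 km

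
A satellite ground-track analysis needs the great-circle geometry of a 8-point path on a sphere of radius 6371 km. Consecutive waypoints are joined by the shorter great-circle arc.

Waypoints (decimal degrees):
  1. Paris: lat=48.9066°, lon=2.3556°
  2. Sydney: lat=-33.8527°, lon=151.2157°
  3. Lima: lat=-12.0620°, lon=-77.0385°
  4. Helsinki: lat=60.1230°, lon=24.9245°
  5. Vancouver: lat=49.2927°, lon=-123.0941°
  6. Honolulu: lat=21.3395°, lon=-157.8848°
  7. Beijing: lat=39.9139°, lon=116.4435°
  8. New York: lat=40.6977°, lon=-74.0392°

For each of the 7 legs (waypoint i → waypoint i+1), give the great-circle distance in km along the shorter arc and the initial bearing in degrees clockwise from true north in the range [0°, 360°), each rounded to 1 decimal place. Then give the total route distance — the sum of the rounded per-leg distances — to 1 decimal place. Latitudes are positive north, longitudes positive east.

Leg 1: φ1=0.8535812, φ2=-0.5908411, Δφ=-1.4444223, Δλ=2.5980989 rad; a=sin²(Δφ/2)+cosφ1·cosφ2·sin²(Δλ/2)=0.9435137084; c=2·atan2(√a, √(1-a))=2.661663025; dist=6371·c=16957.455 ≈ 16957.5 km; running total=16957.5 km
Leg 1 bearing: y=sinΔλ·cosφ2=0.42946180, x=cosφ1·sinφ2-sinφ1·cosφ2·cosΔλ=0.16954329; θ=atan2(y, x)=68.4568° ≈ 68.5°
Leg 2: φ1=-0.5908411, φ2=-0.2105216, Δφ=0.3803195, Δλ=-3.9837873 rad; a=sin²(Δφ/2)+cosφ1·cosφ2·sin²(Δλ/2)=0.7121670735; c=2·atan2(√a, √(1-a))=2.009022747; dist=6371·c=12799.484 ≈ 12799.5 km; running total=29757.0 km
Leg 2 bearing: y=sinΔλ·cosφ2=0.72963369, x=cosφ1·sinφ2-sinφ1·cosφ2·cosΔλ=-0.53626040; θ=atan2(y, x)=126.3148° ≈ 126.3°
Leg 3: φ1=-0.2105216, φ2=1.0493443, Δφ=1.2598659, Δλ=1.7795901 rad; a=sin²(Δφ/2)+cosφ1·cosφ2·sin²(Δλ/2)=0.6410859920; c=2·atan2(√a, √(1-a))=1.856853668; dist=6371·c=11830.015 ≈ 11830.0 km; running total=41587.0 km
Leg 3 bearing: y=sinΔλ·cosφ2=0.48732094, x=cosφ1·sinφ2-sinφ1·cosφ2·cosΔλ=0.82637599; θ=atan2(y, x)=30.5282° ≈ 30.5°
Leg 4: φ1=1.0493443, φ2=0.8603199, Δφ=-0.1890244, Δλ=-2.5834119 rad; a=sin²(Δφ/2)+cosφ1·cosφ2·sin²(Δλ/2)=0.3091347604; c=2·atan2(√a, √(1-a))=1.179128494; dist=6371·c=7512.228 ≈ 7512.2 km; running total=49099.2 km
Leg 4 bearing: y=sinΔλ·cosφ2=-0.34543112, x=cosφ1·sinφ2-sinφ1·cosφ2·cosΔλ=0.85729760; θ=atan2(y, x)=-21.9460° <0 so +360° → 338.0540° ≈ 338.1°
Leg 5: φ1=0.8603199, φ2=0.3724445, Δφ=-0.4878754, Δλ=-0.6072123 rad; a=sin²(Δφ/2)+cosφ1·cosφ2·sin²(Δλ/2)=0.1126306994; c=2·atan2(√a, √(1-a))=0.684494758; dist=6371·c=4360.916 ≈ 4360.9 km; running total=53460.1 km
Leg 5 bearing: y=sinΔλ·cosφ2=-0.53146162, x=cosφ1·sinφ2-sinφ1·cosφ2·cosΔλ=-0.34253269; θ=atan2(y, x)=-122.8022° <0 so +360° → 237.1978° ≈ 237.2°
Leg 6: φ1=0.3724445, φ2=0.6966290, Δφ=0.3241844, Δλ=4.7879321 rad; a=sin²(Δφ/2)+cosφ1·cosφ2·sin²(Δλ/2)=0.3562972486; c=2·atan2(√a, √(1-a))=1.279279378; dist=6371·c=8150.289 ≈ 8150.3 km; running total=61610.4 km
Leg 6 bearing: y=sinΔλ·cosφ2=-0.76482198, x=cosφ1·sinφ2-sinφ1·cosφ2·cosΔλ=0.57658079; θ=atan2(y, x)=-52.9882° <0 so +360° → 307.0118° ≈ 307.0°
Leg 7: φ1=0.6966290, φ2=0.7103089, Δφ=0.0136799, Δλ=-3.3245503 rad; a=sin²(Δφ/2)+cosφ1·cosφ2·sin²(Δλ/2)=0.5767103231; c=2·atan2(√a, √(1-a))=1.724825305; dist=6371·c=10988.862 ≈ 10988.9 km; running total=72599.3 km
Leg 7 bearing: y=sinΔλ·cosφ2=0.13793869, x=cosφ1·sinφ2-sinφ1·cosφ2·cosΔλ=0.97848609; θ=atan2(y, x)=8.0242° ≈ 8.0°

Leg 1: dist=16957.5 km, bearing=68.5°
Leg 2: dist=12799.5 km, bearing=126.3°
Leg 3: dist=11830.0 km, bearing=30.5°
Leg 4: dist=7512.2 km, bearing=338.1°
Leg 5: dist=4360.9 km, bearing=237.2°
Leg 6: dist=8150.3 km, bearing=307.0°
Leg 7: dist=10988.9 km, bearing=8.0°
Total: 72599.3 km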